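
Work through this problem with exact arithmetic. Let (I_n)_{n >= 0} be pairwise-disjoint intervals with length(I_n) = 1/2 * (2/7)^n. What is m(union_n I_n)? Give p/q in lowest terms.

By countable additivity of the Lebesgue measure on pairwise disjoint measurable sets,
  m(union_{n >= 0} I_n) = sum_{n >= 0} m(I_n) = sum_{n >= 0} a * r^n,
  with a = 1/2 and r = 2/7.
Since 0 < r = 2/7 < 1, the geometric series converges:
  sum_{n >= 0} a * r^n = a / (1 - r).
  = 1/2 / (1 - 2/7)
  = 1/2 / (5/7)
  = 7/10.

7/10


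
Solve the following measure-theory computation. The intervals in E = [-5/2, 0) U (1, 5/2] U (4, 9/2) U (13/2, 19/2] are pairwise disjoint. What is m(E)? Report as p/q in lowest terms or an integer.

For pairwise disjoint intervals, m(union_i I_i) = sum_i m(I_i),
and m is invariant under swapping open/closed endpoints (single points have measure 0).
So m(E) = sum_i (b_i - a_i).
  I_1 has length 0 - (-5/2) = 5/2.
  I_2 has length 5/2 - 1 = 3/2.
  I_3 has length 9/2 - 4 = 1/2.
  I_4 has length 19/2 - 13/2 = 3.
Summing:
  m(E) = 5/2 + 3/2 + 1/2 + 3 = 15/2.

15/2


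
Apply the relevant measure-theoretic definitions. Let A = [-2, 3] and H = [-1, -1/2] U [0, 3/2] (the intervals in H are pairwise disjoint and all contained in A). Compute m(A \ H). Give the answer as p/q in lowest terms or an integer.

The ambient interval has length m(A) = 3 - (-2) = 5.
Since the holes are disjoint and sit inside A, by finite additivity
  m(H) = sum_i (b_i - a_i), and m(A \ H) = m(A) - m(H).
Computing the hole measures:
  m(H_1) = -1/2 - (-1) = 1/2.
  m(H_2) = 3/2 - 0 = 3/2.
Summed: m(H) = 1/2 + 3/2 = 2.
So m(A \ H) = 5 - 2 = 3.

3


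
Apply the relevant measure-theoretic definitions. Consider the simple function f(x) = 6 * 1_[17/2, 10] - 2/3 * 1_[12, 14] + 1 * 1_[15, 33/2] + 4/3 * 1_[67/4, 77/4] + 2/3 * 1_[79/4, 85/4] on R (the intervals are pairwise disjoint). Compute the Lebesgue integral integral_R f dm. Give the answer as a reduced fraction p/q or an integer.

For a simple function f = sum_i c_i * 1_{A_i} with disjoint A_i,
  integral f dm = sum_i c_i * m(A_i).
Lengths of the A_i:
  m(A_1) = 10 - 17/2 = 3/2.
  m(A_2) = 14 - 12 = 2.
  m(A_3) = 33/2 - 15 = 3/2.
  m(A_4) = 77/4 - 67/4 = 5/2.
  m(A_5) = 85/4 - 79/4 = 3/2.
Contributions c_i * m(A_i):
  (6) * (3/2) = 9.
  (-2/3) * (2) = -4/3.
  (1) * (3/2) = 3/2.
  (4/3) * (5/2) = 10/3.
  (2/3) * (3/2) = 1.
Total: 9 - 4/3 + 3/2 + 10/3 + 1 = 27/2.

27/2


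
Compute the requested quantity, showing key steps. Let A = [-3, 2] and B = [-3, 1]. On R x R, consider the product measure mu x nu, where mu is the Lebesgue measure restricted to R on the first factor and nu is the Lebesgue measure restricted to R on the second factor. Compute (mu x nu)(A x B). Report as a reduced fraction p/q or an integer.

For a measurable rectangle A x B, the product measure satisfies
  (mu x nu)(A x B) = mu(A) * nu(B).
  mu(A) = 5.
  nu(B) = 4.
  (mu x nu)(A x B) = 5 * 4 = 20.

20


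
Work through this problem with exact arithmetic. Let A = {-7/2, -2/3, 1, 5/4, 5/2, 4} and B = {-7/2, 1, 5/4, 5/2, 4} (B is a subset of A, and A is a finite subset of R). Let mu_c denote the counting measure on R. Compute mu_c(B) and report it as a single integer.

Counting measure assigns mu_c(E) = |E| (number of elements) when E is finite.
B has 5 element(s), so mu_c(B) = 5.

5


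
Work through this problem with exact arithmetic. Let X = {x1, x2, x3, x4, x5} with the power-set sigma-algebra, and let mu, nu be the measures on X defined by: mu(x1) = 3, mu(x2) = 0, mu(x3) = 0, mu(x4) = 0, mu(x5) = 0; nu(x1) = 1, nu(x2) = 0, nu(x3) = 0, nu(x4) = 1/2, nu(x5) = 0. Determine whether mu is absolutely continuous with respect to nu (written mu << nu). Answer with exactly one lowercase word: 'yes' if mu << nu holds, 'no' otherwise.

mu << nu means: every nu-null measurable set is also mu-null; equivalently, for every atom x, if nu({x}) = 0 then mu({x}) = 0.
Checking each atom:
  x1: nu = 1 > 0 -> no constraint.
  x2: nu = 0, mu = 0 -> consistent with mu << nu.
  x3: nu = 0, mu = 0 -> consistent with mu << nu.
  x4: nu = 1/2 > 0 -> no constraint.
  x5: nu = 0, mu = 0 -> consistent with mu << nu.
No atom violates the condition. Therefore mu << nu.

yes


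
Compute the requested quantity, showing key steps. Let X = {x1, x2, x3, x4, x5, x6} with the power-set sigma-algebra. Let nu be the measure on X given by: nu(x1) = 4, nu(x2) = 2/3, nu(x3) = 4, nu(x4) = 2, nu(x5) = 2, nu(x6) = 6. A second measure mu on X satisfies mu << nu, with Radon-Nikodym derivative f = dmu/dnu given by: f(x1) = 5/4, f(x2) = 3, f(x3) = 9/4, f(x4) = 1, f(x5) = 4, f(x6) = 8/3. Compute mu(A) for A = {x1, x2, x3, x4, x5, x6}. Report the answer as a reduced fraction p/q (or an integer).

By the defining property of the Radon-Nikodym derivative, for every measurable set A,
  mu(A) = integral_A f dnu.
Since nu is a discrete measure concentrated on the atoms of X, the integral over A reduces to the sum
  mu(A) = sum_{x in A} f(x) * nu({x}).
Computing each term:
  x1: f(x1) * nu(x1) = 5/4 * 4 = 5.
  x2: f(x2) * nu(x2) = 3 * 2/3 = 2.
  x3: f(x3) * nu(x3) = 9/4 * 4 = 9.
  x4: f(x4) * nu(x4) = 1 * 2 = 2.
  x5: f(x5) * nu(x5) = 4 * 2 = 8.
  x6: f(x6) * nu(x6) = 8/3 * 6 = 16.
Summing: mu(A) = 5 + 2 + 9 + 2 + 8 + 16 = 42.

42


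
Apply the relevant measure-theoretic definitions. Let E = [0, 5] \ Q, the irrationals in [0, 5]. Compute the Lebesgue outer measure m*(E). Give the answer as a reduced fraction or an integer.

The interval I = [0, 5] has m(I) = 5 - 0 = 5 (endpoints are measure-zero, so open/closed/half-open agree). Write I = (I cap Q) u (I \ Q). The rationals in I are countable, so m*(I cap Q) = 0 (cover each rational by intervals whose total length is arbitrarily small). By countable subadditivity m*(I) <= m*(I cap Q) + m*(I \ Q), hence m*(I \ Q) >= m(I) = 5. The reverse inequality m*(I \ Q) <= m*(I) = 5 is trivial since (I \ Q) is a subset of I. Therefore m*(I \ Q) = 5.

5


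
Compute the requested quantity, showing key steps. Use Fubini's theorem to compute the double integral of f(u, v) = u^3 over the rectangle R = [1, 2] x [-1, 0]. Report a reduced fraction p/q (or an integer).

f(u, v) is a tensor product of a function of u and a function of v, and both factors are bounded continuous (hence Lebesgue integrable) on the rectangle, so Fubini's theorem applies:
  integral_R f d(m x m) = (integral_a1^b1 u^3 du) * (integral_a2^b2 1 dv).
Inner integral in u: integral_{1}^{2} u^3 du = (2^4 - 1^4)/4
  = 15/4.
Inner integral in v: integral_{-1}^{0} 1 dv = (0^1 - (-1)^1)/1
  = 1.
Product: (15/4) * (1) = 15/4.

15/4


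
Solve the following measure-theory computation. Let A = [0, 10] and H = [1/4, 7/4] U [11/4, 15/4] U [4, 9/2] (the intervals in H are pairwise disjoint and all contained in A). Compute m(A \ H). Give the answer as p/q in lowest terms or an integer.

The ambient interval has length m(A) = 10 - 0 = 10.
Since the holes are disjoint and sit inside A, by finite additivity
  m(H) = sum_i (b_i - a_i), and m(A \ H) = m(A) - m(H).
Computing the hole measures:
  m(H_1) = 7/4 - 1/4 = 3/2.
  m(H_2) = 15/4 - 11/4 = 1.
  m(H_3) = 9/2 - 4 = 1/2.
Summed: m(H) = 3/2 + 1 + 1/2 = 3.
So m(A \ H) = 10 - 3 = 7.

7


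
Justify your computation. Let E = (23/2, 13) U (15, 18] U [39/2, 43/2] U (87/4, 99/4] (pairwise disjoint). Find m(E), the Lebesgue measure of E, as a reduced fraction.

For pairwise disjoint intervals, m(union_i I_i) = sum_i m(I_i),
and m is invariant under swapping open/closed endpoints (single points have measure 0).
So m(E) = sum_i (b_i - a_i).
  I_1 has length 13 - 23/2 = 3/2.
  I_2 has length 18 - 15 = 3.
  I_3 has length 43/2 - 39/2 = 2.
  I_4 has length 99/4 - 87/4 = 3.
Summing:
  m(E) = 3/2 + 3 + 2 + 3 = 19/2.

19/2


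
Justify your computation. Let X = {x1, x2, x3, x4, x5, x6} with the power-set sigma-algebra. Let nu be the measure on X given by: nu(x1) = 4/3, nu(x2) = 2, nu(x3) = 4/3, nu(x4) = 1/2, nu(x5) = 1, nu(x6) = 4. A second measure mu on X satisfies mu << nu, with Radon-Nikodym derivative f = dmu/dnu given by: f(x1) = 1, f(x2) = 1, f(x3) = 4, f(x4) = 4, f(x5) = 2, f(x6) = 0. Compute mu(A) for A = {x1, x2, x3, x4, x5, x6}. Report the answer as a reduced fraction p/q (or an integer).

By the defining property of the Radon-Nikodym derivative, for every measurable set A,
  mu(A) = integral_A f dnu.
Since nu is a discrete measure concentrated on the atoms of X, the integral over A reduces to the sum
  mu(A) = sum_{x in A} f(x) * nu({x}).
Computing each term:
  x1: f(x1) * nu(x1) = 1 * 4/3 = 4/3.
  x2: f(x2) * nu(x2) = 1 * 2 = 2.
  x3: f(x3) * nu(x3) = 4 * 4/3 = 16/3.
  x4: f(x4) * nu(x4) = 4 * 1/2 = 2.
  x5: f(x5) * nu(x5) = 2 * 1 = 2.
  x6: f(x6) * nu(x6) = 0 * 4 = 0.
Summing: mu(A) = 4/3 + 2 + 16/3 + 2 + 2 + 0 = 38/3.

38/3


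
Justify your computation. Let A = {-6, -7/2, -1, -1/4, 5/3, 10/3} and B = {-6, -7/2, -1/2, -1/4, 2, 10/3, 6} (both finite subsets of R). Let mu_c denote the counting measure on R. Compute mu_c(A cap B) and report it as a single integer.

Counting measure on a finite set equals cardinality. mu_c(A cap B) = |A cap B| (elements appearing in both).
Enumerating the elements of A that also lie in B gives 4 element(s).
So mu_c(A cap B) = 4.

4


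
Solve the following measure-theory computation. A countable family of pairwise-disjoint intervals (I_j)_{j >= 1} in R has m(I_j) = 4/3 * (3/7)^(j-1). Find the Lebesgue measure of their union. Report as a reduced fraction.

By countable additivity of the Lebesgue measure on pairwise disjoint measurable sets,
  m(union_{j >= 1} I_j) = sum_{j >= 1} m(I_j) = sum_{j >= 1} a * r^(j-1),
  with a = 4/3 and r = 3/7.
Since 0 < r = 3/7 < 1, the geometric series converges:
  sum_{j >= 1} a * r^(j-1) = a / (1 - r).
  = 4/3 / (1 - 3/7)
  = 4/3 / (4/7)
  = 7/3.

7/3


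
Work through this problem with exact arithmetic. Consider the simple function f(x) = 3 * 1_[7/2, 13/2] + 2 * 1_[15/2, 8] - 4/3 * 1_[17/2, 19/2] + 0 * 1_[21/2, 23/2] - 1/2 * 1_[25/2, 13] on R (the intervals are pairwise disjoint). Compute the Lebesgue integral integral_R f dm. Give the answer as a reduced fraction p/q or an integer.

For a simple function f = sum_i c_i * 1_{A_i} with disjoint A_i,
  integral f dm = sum_i c_i * m(A_i).
Lengths of the A_i:
  m(A_1) = 13/2 - 7/2 = 3.
  m(A_2) = 8 - 15/2 = 1/2.
  m(A_3) = 19/2 - 17/2 = 1.
  m(A_4) = 23/2 - 21/2 = 1.
  m(A_5) = 13 - 25/2 = 1/2.
Contributions c_i * m(A_i):
  (3) * (3) = 9.
  (2) * (1/2) = 1.
  (-4/3) * (1) = -4/3.
  (0) * (1) = 0.
  (-1/2) * (1/2) = -1/4.
Total: 9 + 1 - 4/3 + 0 - 1/4 = 101/12.

101/12


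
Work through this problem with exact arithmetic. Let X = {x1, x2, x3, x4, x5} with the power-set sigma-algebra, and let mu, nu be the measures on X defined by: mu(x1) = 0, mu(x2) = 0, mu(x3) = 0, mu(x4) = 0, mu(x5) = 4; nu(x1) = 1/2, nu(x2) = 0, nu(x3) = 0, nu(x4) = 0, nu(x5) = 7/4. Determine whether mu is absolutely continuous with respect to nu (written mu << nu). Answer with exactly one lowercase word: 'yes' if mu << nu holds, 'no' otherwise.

mu << nu means: every nu-null measurable set is also mu-null; equivalently, for every atom x, if nu({x}) = 0 then mu({x}) = 0.
Checking each atom:
  x1: nu = 1/2 > 0 -> no constraint.
  x2: nu = 0, mu = 0 -> consistent with mu << nu.
  x3: nu = 0, mu = 0 -> consistent with mu << nu.
  x4: nu = 0, mu = 0 -> consistent with mu << nu.
  x5: nu = 7/4 > 0 -> no constraint.
No atom violates the condition. Therefore mu << nu.

yes


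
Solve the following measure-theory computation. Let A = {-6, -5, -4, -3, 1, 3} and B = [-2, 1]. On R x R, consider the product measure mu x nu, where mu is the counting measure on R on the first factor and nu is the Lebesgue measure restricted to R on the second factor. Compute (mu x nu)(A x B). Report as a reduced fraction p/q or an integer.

For a measurable rectangle A x B, the product measure satisfies
  (mu x nu)(A x B) = mu(A) * nu(B).
  mu(A) = 6.
  nu(B) = 3.
  (mu x nu)(A x B) = 6 * 3 = 18.

18


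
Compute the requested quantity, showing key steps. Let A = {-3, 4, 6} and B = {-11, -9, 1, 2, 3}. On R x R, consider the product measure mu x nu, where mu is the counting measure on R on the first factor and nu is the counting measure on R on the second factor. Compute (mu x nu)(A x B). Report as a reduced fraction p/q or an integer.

For a measurable rectangle A x B, the product measure satisfies
  (mu x nu)(A x B) = mu(A) * nu(B).
  mu(A) = 3.
  nu(B) = 5.
  (mu x nu)(A x B) = 3 * 5 = 15.

15


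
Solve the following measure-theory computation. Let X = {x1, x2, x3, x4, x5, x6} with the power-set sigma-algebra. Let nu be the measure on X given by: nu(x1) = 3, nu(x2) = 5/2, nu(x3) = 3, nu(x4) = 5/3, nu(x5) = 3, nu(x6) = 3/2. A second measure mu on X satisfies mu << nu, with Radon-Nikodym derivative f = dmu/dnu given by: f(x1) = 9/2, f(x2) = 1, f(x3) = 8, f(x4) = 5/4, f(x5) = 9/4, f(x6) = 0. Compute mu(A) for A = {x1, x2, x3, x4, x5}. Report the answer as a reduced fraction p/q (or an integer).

By the defining property of the Radon-Nikodym derivative, for every measurable set A,
  mu(A) = integral_A f dnu.
Since nu is a discrete measure concentrated on the atoms of X, the integral over A reduces to the sum
  mu(A) = sum_{x in A} f(x) * nu({x}).
Computing each term:
  x1: f(x1) * nu(x1) = 9/2 * 3 = 27/2.
  x2: f(x2) * nu(x2) = 1 * 5/2 = 5/2.
  x3: f(x3) * nu(x3) = 8 * 3 = 24.
  x4: f(x4) * nu(x4) = 5/4 * 5/3 = 25/12.
  x5: f(x5) * nu(x5) = 9/4 * 3 = 27/4.
Summing: mu(A) = 27/2 + 5/2 + 24 + 25/12 + 27/4 = 293/6.

293/6


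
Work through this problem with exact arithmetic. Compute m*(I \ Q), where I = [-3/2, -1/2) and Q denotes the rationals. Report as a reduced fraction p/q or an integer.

The interval I = [-3/2, -1/2) has m(I) = -1/2 - (-3/2) = 1 (endpoints are measure-zero, so open/closed/half-open agree). Write I = (I cap Q) u (I \ Q). The rationals in I are countable, so m*(I cap Q) = 0 (cover each rational by intervals whose total length is arbitrarily small). By countable subadditivity m*(I) <= m*(I cap Q) + m*(I \ Q), hence m*(I \ Q) >= m(I) = 1. The reverse inequality m*(I \ Q) <= m*(I) = 1 is trivial since (I \ Q) is a subset of I. Therefore m*(I \ Q) = 1.

1


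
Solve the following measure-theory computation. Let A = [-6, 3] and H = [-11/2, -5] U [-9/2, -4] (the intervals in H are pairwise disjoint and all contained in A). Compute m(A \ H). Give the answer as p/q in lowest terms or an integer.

The ambient interval has length m(A) = 3 - (-6) = 9.
Since the holes are disjoint and sit inside A, by finite additivity
  m(H) = sum_i (b_i - a_i), and m(A \ H) = m(A) - m(H).
Computing the hole measures:
  m(H_1) = -5 - (-11/2) = 1/2.
  m(H_2) = -4 - (-9/2) = 1/2.
Summed: m(H) = 1/2 + 1/2 = 1.
So m(A \ H) = 9 - 1 = 8.

8


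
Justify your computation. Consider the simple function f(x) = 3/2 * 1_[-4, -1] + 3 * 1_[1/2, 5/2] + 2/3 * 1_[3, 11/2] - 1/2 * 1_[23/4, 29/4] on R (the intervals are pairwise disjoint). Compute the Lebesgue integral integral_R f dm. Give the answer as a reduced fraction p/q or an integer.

For a simple function f = sum_i c_i * 1_{A_i} with disjoint A_i,
  integral f dm = sum_i c_i * m(A_i).
Lengths of the A_i:
  m(A_1) = -1 - (-4) = 3.
  m(A_2) = 5/2 - 1/2 = 2.
  m(A_3) = 11/2 - 3 = 5/2.
  m(A_4) = 29/4 - 23/4 = 3/2.
Contributions c_i * m(A_i):
  (3/2) * (3) = 9/2.
  (3) * (2) = 6.
  (2/3) * (5/2) = 5/3.
  (-1/2) * (3/2) = -3/4.
Total: 9/2 + 6 + 5/3 - 3/4 = 137/12.

137/12


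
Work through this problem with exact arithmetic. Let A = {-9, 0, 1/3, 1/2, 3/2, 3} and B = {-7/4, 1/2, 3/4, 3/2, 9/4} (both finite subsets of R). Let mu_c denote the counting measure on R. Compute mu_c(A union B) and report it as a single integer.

Counting measure on a finite set equals cardinality. By inclusion-exclusion, |A union B| = |A| + |B| - |A cap B|.
|A| = 6, |B| = 5, |A cap B| = 2.
So mu_c(A union B) = 6 + 5 - 2 = 9.

9


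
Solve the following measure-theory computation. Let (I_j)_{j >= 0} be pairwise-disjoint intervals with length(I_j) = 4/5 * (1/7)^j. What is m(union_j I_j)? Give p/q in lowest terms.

By countable additivity of the Lebesgue measure on pairwise disjoint measurable sets,
  m(union_{j >= 0} I_j) = sum_{j >= 0} m(I_j) = sum_{j >= 0} a * r^j,
  with a = 4/5 and r = 1/7.
Since 0 < r = 1/7 < 1, the geometric series converges:
  sum_{j >= 0} a * r^j = a / (1 - r).
  = 4/5 / (1 - 1/7)
  = 4/5 / (6/7)
  = 14/15.

14/15


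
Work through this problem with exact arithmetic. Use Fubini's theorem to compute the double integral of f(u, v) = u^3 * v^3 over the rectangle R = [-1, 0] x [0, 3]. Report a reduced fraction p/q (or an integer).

f(u, v) is a tensor product of a function of u and a function of v, and both factors are bounded continuous (hence Lebesgue integrable) on the rectangle, so Fubini's theorem applies:
  integral_R f d(m x m) = (integral_a1^b1 u^3 du) * (integral_a2^b2 v^3 dv).
Inner integral in u: integral_{-1}^{0} u^3 du = (0^4 - (-1)^4)/4
  = -1/4.
Inner integral in v: integral_{0}^{3} v^3 dv = (3^4 - 0^4)/4
  = 81/4.
Product: (-1/4) * (81/4) = -81/16.

-81/16


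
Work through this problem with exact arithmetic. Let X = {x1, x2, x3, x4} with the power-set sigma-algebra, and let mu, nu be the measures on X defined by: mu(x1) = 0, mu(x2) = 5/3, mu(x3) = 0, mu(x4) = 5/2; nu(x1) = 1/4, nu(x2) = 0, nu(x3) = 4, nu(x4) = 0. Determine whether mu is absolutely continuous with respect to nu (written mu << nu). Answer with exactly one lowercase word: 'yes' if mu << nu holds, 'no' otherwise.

mu << nu means: every nu-null measurable set is also mu-null; equivalently, for every atom x, if nu({x}) = 0 then mu({x}) = 0.
Checking each atom:
  x1: nu = 1/4 > 0 -> no constraint.
  x2: nu = 0, mu = 5/3 > 0 -> violates mu << nu.
  x3: nu = 4 > 0 -> no constraint.
  x4: nu = 0, mu = 5/2 > 0 -> violates mu << nu.
The atom(s) x2, x4 violate the condition (nu = 0 but mu > 0). Therefore mu is NOT absolutely continuous w.r.t. nu.

no


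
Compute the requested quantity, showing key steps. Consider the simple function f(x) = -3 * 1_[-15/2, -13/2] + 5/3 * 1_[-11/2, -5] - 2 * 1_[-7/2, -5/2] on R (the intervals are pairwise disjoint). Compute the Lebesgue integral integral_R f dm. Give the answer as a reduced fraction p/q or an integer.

For a simple function f = sum_i c_i * 1_{A_i} with disjoint A_i,
  integral f dm = sum_i c_i * m(A_i).
Lengths of the A_i:
  m(A_1) = -13/2 - (-15/2) = 1.
  m(A_2) = -5 - (-11/2) = 1/2.
  m(A_3) = -5/2 - (-7/2) = 1.
Contributions c_i * m(A_i):
  (-3) * (1) = -3.
  (5/3) * (1/2) = 5/6.
  (-2) * (1) = -2.
Total: -3 + 5/6 - 2 = -25/6.

-25/6


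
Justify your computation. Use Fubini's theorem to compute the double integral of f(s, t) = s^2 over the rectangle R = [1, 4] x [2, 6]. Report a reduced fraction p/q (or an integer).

f(s, t) is a tensor product of a function of s and a function of t, and both factors are bounded continuous (hence Lebesgue integrable) on the rectangle, so Fubini's theorem applies:
  integral_R f d(m x m) = (integral_a1^b1 s^2 ds) * (integral_a2^b2 1 dt).
Inner integral in s: integral_{1}^{4} s^2 ds = (4^3 - 1^3)/3
  = 21.
Inner integral in t: integral_{2}^{6} 1 dt = (6^1 - 2^1)/1
  = 4.
Product: (21) * (4) = 84.

84


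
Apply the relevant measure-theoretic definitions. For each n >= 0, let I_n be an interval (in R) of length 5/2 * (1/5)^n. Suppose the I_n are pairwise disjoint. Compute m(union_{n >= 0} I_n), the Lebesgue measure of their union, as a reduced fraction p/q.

By countable additivity of the Lebesgue measure on pairwise disjoint measurable sets,
  m(union_{n >= 0} I_n) = sum_{n >= 0} m(I_n) = sum_{n >= 0} a * r^n,
  with a = 5/2 and r = 1/5.
Since 0 < r = 1/5 < 1, the geometric series converges:
  sum_{n >= 0} a * r^n = a / (1 - r).
  = 5/2 / (1 - 1/5)
  = 5/2 / (4/5)
  = 25/8.

25/8


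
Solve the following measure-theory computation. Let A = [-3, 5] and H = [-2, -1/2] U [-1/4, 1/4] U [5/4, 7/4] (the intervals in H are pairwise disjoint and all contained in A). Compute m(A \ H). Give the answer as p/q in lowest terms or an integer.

The ambient interval has length m(A) = 5 - (-3) = 8.
Since the holes are disjoint and sit inside A, by finite additivity
  m(H) = sum_i (b_i - a_i), and m(A \ H) = m(A) - m(H).
Computing the hole measures:
  m(H_1) = -1/2 - (-2) = 3/2.
  m(H_2) = 1/4 - (-1/4) = 1/2.
  m(H_3) = 7/4 - 5/4 = 1/2.
Summed: m(H) = 3/2 + 1/2 + 1/2 = 5/2.
So m(A \ H) = 8 - 5/2 = 11/2.

11/2


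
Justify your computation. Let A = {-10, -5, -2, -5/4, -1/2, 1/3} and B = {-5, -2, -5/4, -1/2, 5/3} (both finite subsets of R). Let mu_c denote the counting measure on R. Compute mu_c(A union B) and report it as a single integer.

Counting measure on a finite set equals cardinality. By inclusion-exclusion, |A union B| = |A| + |B| - |A cap B|.
|A| = 6, |B| = 5, |A cap B| = 4.
So mu_c(A union B) = 6 + 5 - 4 = 7.

7


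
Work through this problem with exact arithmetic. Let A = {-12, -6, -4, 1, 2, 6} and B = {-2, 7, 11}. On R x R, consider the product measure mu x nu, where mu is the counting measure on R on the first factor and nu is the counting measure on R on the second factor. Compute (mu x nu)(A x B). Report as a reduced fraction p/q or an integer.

For a measurable rectangle A x B, the product measure satisfies
  (mu x nu)(A x B) = mu(A) * nu(B).
  mu(A) = 6.
  nu(B) = 3.
  (mu x nu)(A x B) = 6 * 3 = 18.

18


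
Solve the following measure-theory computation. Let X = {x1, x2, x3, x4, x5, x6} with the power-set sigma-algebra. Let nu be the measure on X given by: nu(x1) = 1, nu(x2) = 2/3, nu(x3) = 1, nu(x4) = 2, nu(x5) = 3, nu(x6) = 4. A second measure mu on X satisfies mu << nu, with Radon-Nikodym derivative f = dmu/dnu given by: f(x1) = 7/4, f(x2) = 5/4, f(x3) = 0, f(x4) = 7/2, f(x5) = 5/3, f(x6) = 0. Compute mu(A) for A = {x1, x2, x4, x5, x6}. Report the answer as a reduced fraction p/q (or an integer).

By the defining property of the Radon-Nikodym derivative, for every measurable set A,
  mu(A) = integral_A f dnu.
Since nu is a discrete measure concentrated on the atoms of X, the integral over A reduces to the sum
  mu(A) = sum_{x in A} f(x) * nu({x}).
Computing each term:
  x1: f(x1) * nu(x1) = 7/4 * 1 = 7/4.
  x2: f(x2) * nu(x2) = 5/4 * 2/3 = 5/6.
  x4: f(x4) * nu(x4) = 7/2 * 2 = 7.
  x5: f(x5) * nu(x5) = 5/3 * 3 = 5.
  x6: f(x6) * nu(x6) = 0 * 4 = 0.
Summing: mu(A) = 7/4 + 5/6 + 7 + 5 + 0 = 175/12.

175/12


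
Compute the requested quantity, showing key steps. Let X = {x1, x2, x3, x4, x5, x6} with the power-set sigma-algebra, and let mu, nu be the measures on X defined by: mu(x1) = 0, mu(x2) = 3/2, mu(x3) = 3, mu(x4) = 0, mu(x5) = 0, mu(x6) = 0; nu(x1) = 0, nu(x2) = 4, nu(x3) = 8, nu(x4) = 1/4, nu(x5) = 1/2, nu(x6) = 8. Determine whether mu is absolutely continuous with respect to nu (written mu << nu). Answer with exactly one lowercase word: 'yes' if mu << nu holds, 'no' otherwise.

mu << nu means: every nu-null measurable set is also mu-null; equivalently, for every atom x, if nu({x}) = 0 then mu({x}) = 0.
Checking each atom:
  x1: nu = 0, mu = 0 -> consistent with mu << nu.
  x2: nu = 4 > 0 -> no constraint.
  x3: nu = 8 > 0 -> no constraint.
  x4: nu = 1/4 > 0 -> no constraint.
  x5: nu = 1/2 > 0 -> no constraint.
  x6: nu = 8 > 0 -> no constraint.
No atom violates the condition. Therefore mu << nu.

yes


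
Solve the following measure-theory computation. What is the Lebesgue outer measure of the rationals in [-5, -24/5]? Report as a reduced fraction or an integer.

The set Q cap [-5, -24/5] is countable (a subset of the countable set Q). Lebesgue outer measure of any countable set is 0: each singleton {q} has m*({q}) = 0, and by countable subadditivity m*(union_k {q_k}) <= sum_k m*({q_k}) = sum_k 0 = 0. The reverse inequality m*(E) >= 0 is automatic. So m*(Q cap [-5, -24/5]) = 0.

0


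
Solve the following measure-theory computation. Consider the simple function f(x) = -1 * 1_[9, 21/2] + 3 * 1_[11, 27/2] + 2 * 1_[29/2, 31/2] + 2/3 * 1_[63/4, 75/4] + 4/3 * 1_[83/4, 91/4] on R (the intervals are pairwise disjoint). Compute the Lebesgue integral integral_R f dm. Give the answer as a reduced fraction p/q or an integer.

For a simple function f = sum_i c_i * 1_{A_i} with disjoint A_i,
  integral f dm = sum_i c_i * m(A_i).
Lengths of the A_i:
  m(A_1) = 21/2 - 9 = 3/2.
  m(A_2) = 27/2 - 11 = 5/2.
  m(A_3) = 31/2 - 29/2 = 1.
  m(A_4) = 75/4 - 63/4 = 3.
  m(A_5) = 91/4 - 83/4 = 2.
Contributions c_i * m(A_i):
  (-1) * (3/2) = -3/2.
  (3) * (5/2) = 15/2.
  (2) * (1) = 2.
  (2/3) * (3) = 2.
  (4/3) * (2) = 8/3.
Total: -3/2 + 15/2 + 2 + 2 + 8/3 = 38/3.

38/3


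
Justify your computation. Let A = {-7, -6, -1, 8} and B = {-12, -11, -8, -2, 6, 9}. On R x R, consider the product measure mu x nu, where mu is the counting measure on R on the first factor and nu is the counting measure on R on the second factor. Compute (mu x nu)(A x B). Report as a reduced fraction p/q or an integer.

For a measurable rectangle A x B, the product measure satisfies
  (mu x nu)(A x B) = mu(A) * nu(B).
  mu(A) = 4.
  nu(B) = 6.
  (mu x nu)(A x B) = 4 * 6 = 24.

24


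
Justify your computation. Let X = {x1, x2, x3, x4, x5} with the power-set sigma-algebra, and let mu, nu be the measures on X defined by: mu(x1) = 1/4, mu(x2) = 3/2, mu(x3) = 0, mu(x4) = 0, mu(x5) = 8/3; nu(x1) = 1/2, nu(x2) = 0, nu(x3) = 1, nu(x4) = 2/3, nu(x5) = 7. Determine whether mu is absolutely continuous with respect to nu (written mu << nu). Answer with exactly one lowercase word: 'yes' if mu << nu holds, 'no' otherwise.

mu << nu means: every nu-null measurable set is also mu-null; equivalently, for every atom x, if nu({x}) = 0 then mu({x}) = 0.
Checking each atom:
  x1: nu = 1/2 > 0 -> no constraint.
  x2: nu = 0, mu = 3/2 > 0 -> violates mu << nu.
  x3: nu = 1 > 0 -> no constraint.
  x4: nu = 2/3 > 0 -> no constraint.
  x5: nu = 7 > 0 -> no constraint.
The atom(s) x2 violate the condition (nu = 0 but mu > 0). Therefore mu is NOT absolutely continuous w.r.t. nu.

no


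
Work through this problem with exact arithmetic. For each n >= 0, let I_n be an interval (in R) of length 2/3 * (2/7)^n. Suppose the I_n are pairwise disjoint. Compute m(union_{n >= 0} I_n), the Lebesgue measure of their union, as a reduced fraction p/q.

By countable additivity of the Lebesgue measure on pairwise disjoint measurable sets,
  m(union_{n >= 0} I_n) = sum_{n >= 0} m(I_n) = sum_{n >= 0} a * r^n,
  with a = 2/3 and r = 2/7.
Since 0 < r = 2/7 < 1, the geometric series converges:
  sum_{n >= 0} a * r^n = a / (1 - r).
  = 2/3 / (1 - 2/7)
  = 2/3 / (5/7)
  = 14/15.

14/15


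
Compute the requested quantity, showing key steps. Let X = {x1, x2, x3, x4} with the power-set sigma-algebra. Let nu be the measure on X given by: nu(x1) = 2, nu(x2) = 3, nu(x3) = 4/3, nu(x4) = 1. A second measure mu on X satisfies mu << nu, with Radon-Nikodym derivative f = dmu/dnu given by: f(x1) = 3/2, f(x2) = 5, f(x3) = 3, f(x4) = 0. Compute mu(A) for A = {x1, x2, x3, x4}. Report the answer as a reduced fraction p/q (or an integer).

By the defining property of the Radon-Nikodym derivative, for every measurable set A,
  mu(A) = integral_A f dnu.
Since nu is a discrete measure concentrated on the atoms of X, the integral over A reduces to the sum
  mu(A) = sum_{x in A} f(x) * nu({x}).
Computing each term:
  x1: f(x1) * nu(x1) = 3/2 * 2 = 3.
  x2: f(x2) * nu(x2) = 5 * 3 = 15.
  x3: f(x3) * nu(x3) = 3 * 4/3 = 4.
  x4: f(x4) * nu(x4) = 0 * 1 = 0.
Summing: mu(A) = 3 + 15 + 4 + 0 = 22.

22


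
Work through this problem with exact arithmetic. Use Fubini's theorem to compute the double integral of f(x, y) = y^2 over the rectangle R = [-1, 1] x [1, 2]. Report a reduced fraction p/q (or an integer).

f(x, y) is a tensor product of a function of x and a function of y, and both factors are bounded continuous (hence Lebesgue integrable) on the rectangle, so Fubini's theorem applies:
  integral_R f d(m x m) = (integral_a1^b1 1 dx) * (integral_a2^b2 y^2 dy).
Inner integral in x: integral_{-1}^{1} 1 dx = (1^1 - (-1)^1)/1
  = 2.
Inner integral in y: integral_{1}^{2} y^2 dy = (2^3 - 1^3)/3
  = 7/3.
Product: (2) * (7/3) = 14/3.

14/3


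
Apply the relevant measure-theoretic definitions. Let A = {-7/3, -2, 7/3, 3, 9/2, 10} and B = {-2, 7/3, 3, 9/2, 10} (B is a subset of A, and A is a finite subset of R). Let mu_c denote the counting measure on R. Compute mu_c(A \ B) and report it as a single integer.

Counting measure assigns mu_c(E) = |E| (number of elements) when E is finite. For B subset A, A \ B is the set of elements of A not in B, so |A \ B| = |A| - |B|.
|A| = 6, |B| = 5, so mu_c(A \ B) = 6 - 5 = 1.

1


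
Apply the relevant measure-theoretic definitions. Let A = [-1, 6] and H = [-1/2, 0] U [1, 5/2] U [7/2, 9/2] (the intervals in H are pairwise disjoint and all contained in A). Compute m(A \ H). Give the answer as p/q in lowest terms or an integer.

The ambient interval has length m(A) = 6 - (-1) = 7.
Since the holes are disjoint and sit inside A, by finite additivity
  m(H) = sum_i (b_i - a_i), and m(A \ H) = m(A) - m(H).
Computing the hole measures:
  m(H_1) = 0 - (-1/2) = 1/2.
  m(H_2) = 5/2 - 1 = 3/2.
  m(H_3) = 9/2 - 7/2 = 1.
Summed: m(H) = 1/2 + 3/2 + 1 = 3.
So m(A \ H) = 7 - 3 = 4.

4


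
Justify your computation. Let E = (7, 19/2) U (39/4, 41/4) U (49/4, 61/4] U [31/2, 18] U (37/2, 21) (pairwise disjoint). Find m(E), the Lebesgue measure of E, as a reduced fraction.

For pairwise disjoint intervals, m(union_i I_i) = sum_i m(I_i),
and m is invariant under swapping open/closed endpoints (single points have measure 0).
So m(E) = sum_i (b_i - a_i).
  I_1 has length 19/2 - 7 = 5/2.
  I_2 has length 41/4 - 39/4 = 1/2.
  I_3 has length 61/4 - 49/4 = 3.
  I_4 has length 18 - 31/2 = 5/2.
  I_5 has length 21 - 37/2 = 5/2.
Summing:
  m(E) = 5/2 + 1/2 + 3 + 5/2 + 5/2 = 11.

11


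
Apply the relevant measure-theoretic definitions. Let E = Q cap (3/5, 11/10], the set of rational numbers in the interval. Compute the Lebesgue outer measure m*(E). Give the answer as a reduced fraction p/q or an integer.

The set Q cap (3/5, 11/10] is countable (a subset of the countable set Q). Lebesgue outer measure of any countable set is 0: each singleton {q} has m*({q}) = 0, and by countable subadditivity m*(union_k {q_k}) <= sum_k m*({q_k}) = sum_k 0 = 0. The reverse inequality m*(E) >= 0 is automatic. So m*(Q cap (3/5, 11/10]) = 0.

0


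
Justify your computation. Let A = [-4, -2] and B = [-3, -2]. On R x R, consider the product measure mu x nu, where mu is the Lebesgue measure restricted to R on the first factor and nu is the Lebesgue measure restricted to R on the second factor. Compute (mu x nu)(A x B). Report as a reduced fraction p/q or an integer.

For a measurable rectangle A x B, the product measure satisfies
  (mu x nu)(A x B) = mu(A) * nu(B).
  mu(A) = 2.
  nu(B) = 1.
  (mu x nu)(A x B) = 2 * 1 = 2.

2


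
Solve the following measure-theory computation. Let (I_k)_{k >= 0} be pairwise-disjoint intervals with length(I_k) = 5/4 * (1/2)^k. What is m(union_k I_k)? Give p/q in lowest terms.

By countable additivity of the Lebesgue measure on pairwise disjoint measurable sets,
  m(union_{k >= 0} I_k) = sum_{k >= 0} m(I_k) = sum_{k >= 0} a * r^k,
  with a = 5/4 and r = 1/2.
Since 0 < r = 1/2 < 1, the geometric series converges:
  sum_{k >= 0} a * r^k = a / (1 - r).
  = 5/4 / (1 - 1/2)
  = 5/4 / (1/2)
  = 5/2.

5/2


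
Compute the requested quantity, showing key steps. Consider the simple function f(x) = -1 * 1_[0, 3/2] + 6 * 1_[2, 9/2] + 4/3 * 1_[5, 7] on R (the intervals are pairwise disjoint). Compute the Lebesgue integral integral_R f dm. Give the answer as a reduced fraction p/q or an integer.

For a simple function f = sum_i c_i * 1_{A_i} with disjoint A_i,
  integral f dm = sum_i c_i * m(A_i).
Lengths of the A_i:
  m(A_1) = 3/2 - 0 = 3/2.
  m(A_2) = 9/2 - 2 = 5/2.
  m(A_3) = 7 - 5 = 2.
Contributions c_i * m(A_i):
  (-1) * (3/2) = -3/2.
  (6) * (5/2) = 15.
  (4/3) * (2) = 8/3.
Total: -3/2 + 15 + 8/3 = 97/6.

97/6


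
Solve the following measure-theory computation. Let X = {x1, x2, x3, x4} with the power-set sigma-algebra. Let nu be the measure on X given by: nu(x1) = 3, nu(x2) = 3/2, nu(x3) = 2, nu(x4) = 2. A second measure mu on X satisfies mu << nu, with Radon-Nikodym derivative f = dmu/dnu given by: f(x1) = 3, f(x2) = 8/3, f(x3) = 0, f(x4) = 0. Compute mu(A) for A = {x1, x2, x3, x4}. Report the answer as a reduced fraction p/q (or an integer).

By the defining property of the Radon-Nikodym derivative, for every measurable set A,
  mu(A) = integral_A f dnu.
Since nu is a discrete measure concentrated on the atoms of X, the integral over A reduces to the sum
  mu(A) = sum_{x in A} f(x) * nu({x}).
Computing each term:
  x1: f(x1) * nu(x1) = 3 * 3 = 9.
  x2: f(x2) * nu(x2) = 8/3 * 3/2 = 4.
  x3: f(x3) * nu(x3) = 0 * 2 = 0.
  x4: f(x4) * nu(x4) = 0 * 2 = 0.
Summing: mu(A) = 9 + 4 + 0 + 0 = 13.

13


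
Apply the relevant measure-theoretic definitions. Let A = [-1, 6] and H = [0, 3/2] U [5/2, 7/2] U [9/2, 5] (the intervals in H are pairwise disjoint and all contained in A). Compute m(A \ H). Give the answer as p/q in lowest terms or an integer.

The ambient interval has length m(A) = 6 - (-1) = 7.
Since the holes are disjoint and sit inside A, by finite additivity
  m(H) = sum_i (b_i - a_i), and m(A \ H) = m(A) - m(H).
Computing the hole measures:
  m(H_1) = 3/2 - 0 = 3/2.
  m(H_2) = 7/2 - 5/2 = 1.
  m(H_3) = 5 - 9/2 = 1/2.
Summed: m(H) = 3/2 + 1 + 1/2 = 3.
So m(A \ H) = 7 - 3 = 4.

4


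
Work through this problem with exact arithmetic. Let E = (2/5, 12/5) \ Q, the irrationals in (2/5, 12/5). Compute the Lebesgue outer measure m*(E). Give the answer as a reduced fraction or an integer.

The interval I = (2/5, 12/5) has m(I) = 12/5 - 2/5 = 2 (endpoints are measure-zero, so open/closed/half-open agree). Write I = (I cap Q) u (I \ Q). The rationals in I are countable, so m*(I cap Q) = 0 (cover each rational by intervals whose total length is arbitrarily small). By countable subadditivity m*(I) <= m*(I cap Q) + m*(I \ Q), hence m*(I \ Q) >= m(I) = 2. The reverse inequality m*(I \ Q) <= m*(I) = 2 is trivial since (I \ Q) is a subset of I. Therefore m*(I \ Q) = 2.

2


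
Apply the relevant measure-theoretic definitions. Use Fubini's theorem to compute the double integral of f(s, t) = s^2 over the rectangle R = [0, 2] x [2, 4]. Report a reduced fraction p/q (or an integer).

f(s, t) is a tensor product of a function of s and a function of t, and both factors are bounded continuous (hence Lebesgue integrable) on the rectangle, so Fubini's theorem applies:
  integral_R f d(m x m) = (integral_a1^b1 s^2 ds) * (integral_a2^b2 1 dt).
Inner integral in s: integral_{0}^{2} s^2 ds = (2^3 - 0^3)/3
  = 8/3.
Inner integral in t: integral_{2}^{4} 1 dt = (4^1 - 2^1)/1
  = 2.
Product: (8/3) * (2) = 16/3.

16/3


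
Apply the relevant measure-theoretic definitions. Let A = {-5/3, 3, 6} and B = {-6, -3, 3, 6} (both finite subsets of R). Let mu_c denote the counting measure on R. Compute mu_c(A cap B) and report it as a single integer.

Counting measure on a finite set equals cardinality. mu_c(A cap B) = |A cap B| (elements appearing in both).
Enumerating the elements of A that also lie in B gives 2 element(s).
So mu_c(A cap B) = 2.

2


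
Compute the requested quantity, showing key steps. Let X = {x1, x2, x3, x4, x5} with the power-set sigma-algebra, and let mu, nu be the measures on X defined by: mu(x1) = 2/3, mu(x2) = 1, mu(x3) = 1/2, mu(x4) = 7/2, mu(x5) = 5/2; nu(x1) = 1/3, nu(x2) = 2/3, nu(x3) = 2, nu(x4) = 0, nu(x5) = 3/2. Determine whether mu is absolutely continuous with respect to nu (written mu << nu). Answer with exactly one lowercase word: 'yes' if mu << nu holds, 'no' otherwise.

mu << nu means: every nu-null measurable set is also mu-null; equivalently, for every atom x, if nu({x}) = 0 then mu({x}) = 0.
Checking each atom:
  x1: nu = 1/3 > 0 -> no constraint.
  x2: nu = 2/3 > 0 -> no constraint.
  x3: nu = 2 > 0 -> no constraint.
  x4: nu = 0, mu = 7/2 > 0 -> violates mu << nu.
  x5: nu = 3/2 > 0 -> no constraint.
The atom(s) x4 violate the condition (nu = 0 but mu > 0). Therefore mu is NOT absolutely continuous w.r.t. nu.

no


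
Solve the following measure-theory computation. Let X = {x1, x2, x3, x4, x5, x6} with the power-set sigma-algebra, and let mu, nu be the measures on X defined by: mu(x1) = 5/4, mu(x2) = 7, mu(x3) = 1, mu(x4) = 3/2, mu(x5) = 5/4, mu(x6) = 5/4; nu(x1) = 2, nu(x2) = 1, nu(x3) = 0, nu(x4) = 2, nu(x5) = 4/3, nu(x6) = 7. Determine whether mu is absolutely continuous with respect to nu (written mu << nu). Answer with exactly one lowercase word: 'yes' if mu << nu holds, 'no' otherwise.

mu << nu means: every nu-null measurable set is also mu-null; equivalently, for every atom x, if nu({x}) = 0 then mu({x}) = 0.
Checking each atom:
  x1: nu = 2 > 0 -> no constraint.
  x2: nu = 1 > 0 -> no constraint.
  x3: nu = 0, mu = 1 > 0 -> violates mu << nu.
  x4: nu = 2 > 0 -> no constraint.
  x5: nu = 4/3 > 0 -> no constraint.
  x6: nu = 7 > 0 -> no constraint.
The atom(s) x3 violate the condition (nu = 0 but mu > 0). Therefore mu is NOT absolutely continuous w.r.t. nu.

no


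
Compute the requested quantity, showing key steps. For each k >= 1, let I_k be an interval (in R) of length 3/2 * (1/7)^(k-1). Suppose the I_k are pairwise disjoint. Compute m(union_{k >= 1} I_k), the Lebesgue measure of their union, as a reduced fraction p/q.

By countable additivity of the Lebesgue measure on pairwise disjoint measurable sets,
  m(union_{k >= 1} I_k) = sum_{k >= 1} m(I_k) = sum_{k >= 1} a * r^(k-1),
  with a = 3/2 and r = 1/7.
Since 0 < r = 1/7 < 1, the geometric series converges:
  sum_{k >= 1} a * r^(k-1) = a / (1 - r).
  = 3/2 / (1 - 1/7)
  = 3/2 / (6/7)
  = 7/4.

7/4


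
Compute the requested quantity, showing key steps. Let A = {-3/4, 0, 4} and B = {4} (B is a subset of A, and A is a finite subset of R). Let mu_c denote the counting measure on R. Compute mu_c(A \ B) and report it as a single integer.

Counting measure assigns mu_c(E) = |E| (number of elements) when E is finite. For B subset A, A \ B is the set of elements of A not in B, so |A \ B| = |A| - |B|.
|A| = 3, |B| = 1, so mu_c(A \ B) = 3 - 1 = 2.

2


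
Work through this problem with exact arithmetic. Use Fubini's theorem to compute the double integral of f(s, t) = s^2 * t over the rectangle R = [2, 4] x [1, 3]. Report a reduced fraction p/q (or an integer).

f(s, t) is a tensor product of a function of s and a function of t, and both factors are bounded continuous (hence Lebesgue integrable) on the rectangle, so Fubini's theorem applies:
  integral_R f d(m x m) = (integral_a1^b1 s^2 ds) * (integral_a2^b2 t dt).
Inner integral in s: integral_{2}^{4} s^2 ds = (4^3 - 2^3)/3
  = 56/3.
Inner integral in t: integral_{1}^{3} t dt = (3^2 - 1^2)/2
  = 4.
Product: (56/3) * (4) = 224/3.

224/3


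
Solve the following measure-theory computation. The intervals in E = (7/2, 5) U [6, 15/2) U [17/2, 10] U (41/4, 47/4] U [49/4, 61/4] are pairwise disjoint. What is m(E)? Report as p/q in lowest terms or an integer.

For pairwise disjoint intervals, m(union_i I_i) = sum_i m(I_i),
and m is invariant under swapping open/closed endpoints (single points have measure 0).
So m(E) = sum_i (b_i - a_i).
  I_1 has length 5 - 7/2 = 3/2.
  I_2 has length 15/2 - 6 = 3/2.
  I_3 has length 10 - 17/2 = 3/2.
  I_4 has length 47/4 - 41/4 = 3/2.
  I_5 has length 61/4 - 49/4 = 3.
Summing:
  m(E) = 3/2 + 3/2 + 3/2 + 3/2 + 3 = 9.

9


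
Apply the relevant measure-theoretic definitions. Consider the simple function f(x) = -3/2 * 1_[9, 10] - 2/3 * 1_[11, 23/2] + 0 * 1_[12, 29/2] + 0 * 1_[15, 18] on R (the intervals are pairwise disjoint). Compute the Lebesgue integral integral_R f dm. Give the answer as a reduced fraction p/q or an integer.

For a simple function f = sum_i c_i * 1_{A_i} with disjoint A_i,
  integral f dm = sum_i c_i * m(A_i).
Lengths of the A_i:
  m(A_1) = 10 - 9 = 1.
  m(A_2) = 23/2 - 11 = 1/2.
  m(A_3) = 29/2 - 12 = 5/2.
  m(A_4) = 18 - 15 = 3.
Contributions c_i * m(A_i):
  (-3/2) * (1) = -3/2.
  (-2/3) * (1/2) = -1/3.
  (0) * (5/2) = 0.
  (0) * (3) = 0.
Total: -3/2 - 1/3 + 0 + 0 = -11/6.

-11/6


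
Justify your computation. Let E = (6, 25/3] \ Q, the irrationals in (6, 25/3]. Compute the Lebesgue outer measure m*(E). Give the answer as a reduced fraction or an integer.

The interval I = (6, 25/3] has m(I) = 25/3 - 6 = 7/3 (endpoints are measure-zero, so open/closed/half-open agree). Write I = (I cap Q) u (I \ Q). The rationals in I are countable, so m*(I cap Q) = 0 (cover each rational by intervals whose total length is arbitrarily small). By countable subadditivity m*(I) <= m*(I cap Q) + m*(I \ Q), hence m*(I \ Q) >= m(I) = 7/3. The reverse inequality m*(I \ Q) <= m*(I) = 7/3 is trivial since (I \ Q) is a subset of I. Therefore m*(I \ Q) = 7/3.

7/3
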